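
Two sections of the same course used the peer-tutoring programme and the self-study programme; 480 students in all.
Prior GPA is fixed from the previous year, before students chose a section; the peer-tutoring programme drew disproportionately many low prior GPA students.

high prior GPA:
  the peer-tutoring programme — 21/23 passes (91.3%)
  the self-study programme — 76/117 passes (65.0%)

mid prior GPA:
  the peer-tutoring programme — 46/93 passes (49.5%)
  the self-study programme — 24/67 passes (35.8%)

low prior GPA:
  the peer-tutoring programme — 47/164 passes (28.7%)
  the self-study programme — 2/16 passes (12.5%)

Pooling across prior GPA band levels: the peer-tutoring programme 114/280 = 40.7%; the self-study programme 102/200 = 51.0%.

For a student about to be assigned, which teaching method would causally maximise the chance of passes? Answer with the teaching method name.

the peer-tutoring programme

Here prior GPA band is a common cause — it drives both which teaching method a case falls under and the outcome. The crude comparison mixes populations; the stratum-specific rates are the causally relevant ones.
Within each level — high prior GPA: 91.3% vs 65.0%; mid prior GPA: 49.5% vs 35.8%; low prior GPA: 28.7% vs 12.5% — the peer-tutoring programme is higher every time.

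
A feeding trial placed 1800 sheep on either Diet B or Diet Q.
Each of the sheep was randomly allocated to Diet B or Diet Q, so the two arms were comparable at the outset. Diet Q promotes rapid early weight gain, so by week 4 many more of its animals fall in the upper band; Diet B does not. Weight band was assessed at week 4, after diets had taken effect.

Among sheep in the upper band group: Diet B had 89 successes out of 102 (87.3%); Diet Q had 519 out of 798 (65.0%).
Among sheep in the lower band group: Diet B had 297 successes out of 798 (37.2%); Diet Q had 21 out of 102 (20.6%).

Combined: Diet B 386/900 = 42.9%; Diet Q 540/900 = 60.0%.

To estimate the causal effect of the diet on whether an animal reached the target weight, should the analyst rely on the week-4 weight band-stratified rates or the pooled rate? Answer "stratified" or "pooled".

pooled

Week-4 weight band is downstream of the diet. One should not condition on a consequence of treatment, so the overall rates are the right comparison.
Pooled: Diet B 42.9% vs Diet Q 60.0%; Diet Q is higher overall.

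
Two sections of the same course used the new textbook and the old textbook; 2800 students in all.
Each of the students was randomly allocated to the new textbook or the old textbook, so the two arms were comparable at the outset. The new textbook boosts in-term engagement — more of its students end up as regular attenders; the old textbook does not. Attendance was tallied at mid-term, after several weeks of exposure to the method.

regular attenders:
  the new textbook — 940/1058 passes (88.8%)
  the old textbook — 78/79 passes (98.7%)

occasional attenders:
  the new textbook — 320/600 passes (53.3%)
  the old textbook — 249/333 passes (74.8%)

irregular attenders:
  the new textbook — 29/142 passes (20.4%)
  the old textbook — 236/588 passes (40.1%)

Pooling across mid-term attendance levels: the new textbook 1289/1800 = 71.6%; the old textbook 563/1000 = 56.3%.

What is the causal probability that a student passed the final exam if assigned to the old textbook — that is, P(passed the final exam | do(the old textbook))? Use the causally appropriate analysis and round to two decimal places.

0.56

Within every mid-term attendance level the old textbook has the higher rate, yet pooled the new textbook does — Simpson's reversal.
Mid-term attendance here is a post-treatment variable shaped by the teaching method; conditioning on it would introduce bias rather than remove it. The overall comparison is the causal one.
So P(outcome | do(the old textbook)) is just the pooled rate for the old textbook: 563/1000 = 0.563.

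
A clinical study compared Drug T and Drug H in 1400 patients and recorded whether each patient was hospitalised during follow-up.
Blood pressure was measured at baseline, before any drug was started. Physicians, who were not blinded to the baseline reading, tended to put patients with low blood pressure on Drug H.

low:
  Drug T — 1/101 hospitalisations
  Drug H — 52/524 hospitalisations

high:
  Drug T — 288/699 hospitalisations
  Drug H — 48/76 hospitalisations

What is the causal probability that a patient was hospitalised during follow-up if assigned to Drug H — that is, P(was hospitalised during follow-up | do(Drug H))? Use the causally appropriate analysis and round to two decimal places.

0.39

Since blood pressure is a pre-existing factor (not a product of the drug) and it affects the outcome on its own, it is a confounder. The stratified rates, not the pooled rate, identify the causal effect.
Standardising Drug H to the population blood pressure mix: 0.446·52/524 + 0.554·48/76 = 0.394.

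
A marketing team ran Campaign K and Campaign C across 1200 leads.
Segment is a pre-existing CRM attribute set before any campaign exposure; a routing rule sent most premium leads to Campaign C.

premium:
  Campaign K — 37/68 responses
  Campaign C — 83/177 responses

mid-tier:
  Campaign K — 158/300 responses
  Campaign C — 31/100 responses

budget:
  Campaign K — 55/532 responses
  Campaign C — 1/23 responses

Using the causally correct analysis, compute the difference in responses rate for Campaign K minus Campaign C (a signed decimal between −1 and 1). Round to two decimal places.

Campaign K is higher inside every customer segment stratum but Campaign C is higher in aggregate. Whether to stratify depends on how customer segment relates to the campaign.
Customer segment satisfies the back-door criterion: it is not a descendant of the campaign, and it blocks the spurious path from campaign to outcome. Adjusting for it (i.e., using the within-customer segment rates) gives the causal effect.
Adjusting over the population distribution of customer segment: 0.204·(0.544−0.469) + 0.333·(0.527−0.310) + 0.463·(0.103−0.043) = +0.115.

+0.12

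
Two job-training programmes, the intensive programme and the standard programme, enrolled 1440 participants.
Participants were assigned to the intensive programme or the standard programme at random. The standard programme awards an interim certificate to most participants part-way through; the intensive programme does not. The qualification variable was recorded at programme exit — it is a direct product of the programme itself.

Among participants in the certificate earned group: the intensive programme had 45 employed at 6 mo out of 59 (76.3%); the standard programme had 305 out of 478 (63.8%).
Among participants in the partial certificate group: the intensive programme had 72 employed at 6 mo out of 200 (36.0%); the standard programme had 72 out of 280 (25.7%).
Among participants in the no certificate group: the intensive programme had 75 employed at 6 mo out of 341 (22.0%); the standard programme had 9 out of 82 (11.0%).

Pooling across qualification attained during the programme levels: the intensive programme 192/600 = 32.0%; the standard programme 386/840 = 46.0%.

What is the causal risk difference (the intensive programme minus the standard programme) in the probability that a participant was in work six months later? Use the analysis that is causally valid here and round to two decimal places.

-0.14

The distribution of qualification attained during the programme is itself part of what the programme does — it is an intermediate outcome. Holding it fixed would remove that part of the effect; the total effect is the pooled difference.
The causal difference is the pooled difference: 0.320 − 0.460 = -0.140.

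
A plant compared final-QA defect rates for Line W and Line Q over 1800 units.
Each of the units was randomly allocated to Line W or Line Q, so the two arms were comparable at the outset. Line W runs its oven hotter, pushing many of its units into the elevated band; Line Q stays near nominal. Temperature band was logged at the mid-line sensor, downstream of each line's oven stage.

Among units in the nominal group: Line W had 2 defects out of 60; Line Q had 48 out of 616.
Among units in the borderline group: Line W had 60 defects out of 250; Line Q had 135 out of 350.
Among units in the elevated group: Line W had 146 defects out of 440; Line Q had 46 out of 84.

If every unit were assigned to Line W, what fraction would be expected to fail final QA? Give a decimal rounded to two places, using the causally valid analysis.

In-process temperature band is recorded after the line and is itself shifted by it — it sits on the causal path from line to outcome. Conditioning on a mediator would strip out part of the effect we want; the pooled comparison gives the total causal effect.
So P(outcome | do(Line W)) is just the pooled rate for Line W: 208/750 = 0.277.

0.28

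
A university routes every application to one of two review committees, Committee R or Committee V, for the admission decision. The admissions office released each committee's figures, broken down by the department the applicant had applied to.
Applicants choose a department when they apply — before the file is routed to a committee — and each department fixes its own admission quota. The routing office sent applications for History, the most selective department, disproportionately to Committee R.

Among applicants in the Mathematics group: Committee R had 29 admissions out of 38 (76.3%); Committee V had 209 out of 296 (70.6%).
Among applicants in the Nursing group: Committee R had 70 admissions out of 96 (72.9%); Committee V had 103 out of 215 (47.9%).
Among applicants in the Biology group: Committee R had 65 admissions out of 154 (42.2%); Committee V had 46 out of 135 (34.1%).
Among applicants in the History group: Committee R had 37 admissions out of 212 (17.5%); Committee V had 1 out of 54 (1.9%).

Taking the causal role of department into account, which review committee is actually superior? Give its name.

Committee R

Department satisfies the back-door criterion: it is not a descendant of the review committee, and it blocks the spurious path from review committee to outcome. Adjusting for it (i.e., using the within-department rates) gives the causal effect.
Within each level — Mathematics: 76.3% vs 70.6%; Nursing: 72.9% vs 47.9%; Biology: 42.2% vs 34.1%; History: 17.5% vs 1.9% — Committee R is higher every time.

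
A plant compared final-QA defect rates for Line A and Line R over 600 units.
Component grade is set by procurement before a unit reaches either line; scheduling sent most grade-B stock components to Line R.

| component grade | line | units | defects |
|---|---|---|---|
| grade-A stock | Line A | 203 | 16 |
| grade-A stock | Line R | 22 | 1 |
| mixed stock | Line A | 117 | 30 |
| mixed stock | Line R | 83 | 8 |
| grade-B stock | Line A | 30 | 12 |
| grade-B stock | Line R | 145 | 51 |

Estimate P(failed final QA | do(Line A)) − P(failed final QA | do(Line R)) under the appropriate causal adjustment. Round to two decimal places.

+0.08

The stratified and pooled comparisons disagree (Line R wins within each component grade; Line A wins overall), so the answer turns on the causal role of component grade.
Nothing the line does changes component grade; the imbalance is an allocation artefact. With component grade also predicting the outcome, the pooled figure is confounded, and the within-stratum comparison is the causal one.
Adjusting over the population distribution of component grade: 0.375·(0.079−0.045) + 0.333·(0.256−0.096) + 0.292·(0.400−0.352) = +0.080.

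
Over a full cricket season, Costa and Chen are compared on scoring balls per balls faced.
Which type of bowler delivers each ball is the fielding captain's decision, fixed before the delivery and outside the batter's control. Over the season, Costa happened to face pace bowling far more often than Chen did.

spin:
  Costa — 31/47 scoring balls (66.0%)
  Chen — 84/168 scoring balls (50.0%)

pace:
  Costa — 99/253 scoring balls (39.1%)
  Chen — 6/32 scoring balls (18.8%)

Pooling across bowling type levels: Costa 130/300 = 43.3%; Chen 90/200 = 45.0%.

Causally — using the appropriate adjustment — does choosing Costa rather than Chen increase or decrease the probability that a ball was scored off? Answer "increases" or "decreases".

Bowling type differs across players for reasons unrelated to any effect of the player itself, and it separately predicts the outcome — a classic confounder. We must compare within bowling type levels.
Within each level — spin: 66.0% vs 50.0%; pace: 39.1% vs 18.8% — Costa is higher every time.

increases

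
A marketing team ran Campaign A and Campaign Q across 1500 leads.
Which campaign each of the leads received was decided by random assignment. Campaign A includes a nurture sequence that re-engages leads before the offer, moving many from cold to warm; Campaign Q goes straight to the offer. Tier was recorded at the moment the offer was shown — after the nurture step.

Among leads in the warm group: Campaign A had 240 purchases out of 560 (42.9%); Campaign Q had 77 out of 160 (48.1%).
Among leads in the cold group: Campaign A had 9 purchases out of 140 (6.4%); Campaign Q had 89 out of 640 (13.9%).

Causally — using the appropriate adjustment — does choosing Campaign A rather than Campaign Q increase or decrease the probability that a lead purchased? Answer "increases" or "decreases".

increases

Engagement tier is recorded after the campaign and is itself shifted by it — it sits on the causal path from campaign to outcome. Conditioning on a mediator would strip out part of the effect we want; the pooled comparison gives the total causal effect.
Pooled: Campaign A 35.6% vs Campaign Q 20.8%; Campaign A is higher overall.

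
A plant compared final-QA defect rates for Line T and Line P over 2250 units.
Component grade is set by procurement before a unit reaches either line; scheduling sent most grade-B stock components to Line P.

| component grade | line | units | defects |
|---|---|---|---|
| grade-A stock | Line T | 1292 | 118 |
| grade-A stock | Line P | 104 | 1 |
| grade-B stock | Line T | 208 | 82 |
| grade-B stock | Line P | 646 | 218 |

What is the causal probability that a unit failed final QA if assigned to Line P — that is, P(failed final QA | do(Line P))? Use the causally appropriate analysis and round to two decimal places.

Nothing the line does changes component grade; the imbalance is an allocation artefact. With component grade also predicting the outcome, the pooled figure is confounded, and the within-stratum comparison is the causal one.
Standardising Line P to the population component grade mix: 0.620·1/104 + 0.380·218/646 = 0.134.

0.13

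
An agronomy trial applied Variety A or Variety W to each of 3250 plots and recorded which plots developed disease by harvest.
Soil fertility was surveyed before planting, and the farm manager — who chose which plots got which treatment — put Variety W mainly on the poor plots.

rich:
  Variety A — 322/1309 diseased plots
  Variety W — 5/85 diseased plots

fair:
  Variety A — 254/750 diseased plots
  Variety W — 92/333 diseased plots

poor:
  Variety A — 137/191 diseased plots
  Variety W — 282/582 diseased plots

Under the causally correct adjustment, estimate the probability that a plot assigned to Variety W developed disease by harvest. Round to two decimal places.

0.23

The imbalance in soil fertility arose from how plots were allocated, not from anything the variety did; and soil fertility independently affects the outcome. The pooled gap is confounded — condition on soil fertility.
Standardising Variety W to the population soil fertility mix: 0.429·5/85 + 0.333·92/333 + 0.238·282/582 = 0.233.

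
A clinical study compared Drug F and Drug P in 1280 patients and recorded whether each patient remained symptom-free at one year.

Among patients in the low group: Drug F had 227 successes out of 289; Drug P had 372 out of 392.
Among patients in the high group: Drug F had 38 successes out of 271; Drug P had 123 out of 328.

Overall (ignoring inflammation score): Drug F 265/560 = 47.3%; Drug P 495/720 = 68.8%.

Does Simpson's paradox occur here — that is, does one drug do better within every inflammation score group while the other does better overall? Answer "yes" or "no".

no

Within each inflammation score level (low 78.5% vs 94.9%; high 14.0% vs 37.5%), Drug P has the higher rate every time. Pooled: 47.3% vs 68.8% — Drug P has the higher rate overall. They agree.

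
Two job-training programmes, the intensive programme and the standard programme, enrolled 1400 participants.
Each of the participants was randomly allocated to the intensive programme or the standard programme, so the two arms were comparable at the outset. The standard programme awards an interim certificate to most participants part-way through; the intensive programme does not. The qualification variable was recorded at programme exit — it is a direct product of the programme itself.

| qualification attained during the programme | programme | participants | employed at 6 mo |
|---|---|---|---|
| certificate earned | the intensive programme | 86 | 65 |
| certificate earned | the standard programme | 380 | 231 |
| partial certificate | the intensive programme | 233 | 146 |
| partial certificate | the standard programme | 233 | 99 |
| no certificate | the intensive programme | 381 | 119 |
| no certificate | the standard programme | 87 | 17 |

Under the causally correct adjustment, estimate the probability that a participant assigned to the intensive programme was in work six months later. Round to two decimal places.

The qualification attained during the programme-specific comparison favours the intensive programme throughout, but the pooled figures favour the standard programme. The question is whether to condition on qualification attained during the programme.
Qualification attained during the programme lies on the pathway programme → qualification attained during the programme → outcome, so adjusting for it blocks the indirect effect. For the total causal effect of programme, use the unadjusted pooled rates.
So P(outcome | do(the intensive programme)) is just the pooled rate for the intensive programme: 330/700 = 0.471.

0.47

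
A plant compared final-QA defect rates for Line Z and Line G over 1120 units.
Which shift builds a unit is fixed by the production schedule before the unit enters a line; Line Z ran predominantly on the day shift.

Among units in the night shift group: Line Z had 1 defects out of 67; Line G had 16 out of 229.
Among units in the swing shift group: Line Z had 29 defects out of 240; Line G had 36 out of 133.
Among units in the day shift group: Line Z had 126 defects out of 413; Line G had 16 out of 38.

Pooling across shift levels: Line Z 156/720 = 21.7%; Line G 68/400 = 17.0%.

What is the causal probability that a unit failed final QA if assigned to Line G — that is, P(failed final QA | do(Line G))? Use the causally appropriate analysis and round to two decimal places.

Shift is set before the line has any effect — it is not caused by the line — and it independently drives the outcome. That makes it a confounder, so the causal comparison is within shift levels.
Standardising Line G to the population shift mix: 0.264·16/229 + 0.333·36/133 + 0.403·16/38 = 0.278.

0.28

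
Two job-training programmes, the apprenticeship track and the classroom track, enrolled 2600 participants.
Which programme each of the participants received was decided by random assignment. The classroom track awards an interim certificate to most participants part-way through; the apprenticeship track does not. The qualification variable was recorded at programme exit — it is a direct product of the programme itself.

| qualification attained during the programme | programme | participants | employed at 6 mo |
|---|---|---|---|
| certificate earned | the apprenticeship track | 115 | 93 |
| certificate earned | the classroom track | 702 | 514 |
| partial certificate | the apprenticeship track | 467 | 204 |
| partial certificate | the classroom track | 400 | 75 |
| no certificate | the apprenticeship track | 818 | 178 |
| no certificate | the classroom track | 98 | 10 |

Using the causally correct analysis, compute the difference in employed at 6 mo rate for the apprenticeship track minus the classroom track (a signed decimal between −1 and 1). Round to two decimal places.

Qualification attained during the programme is downstream of the programme. One should not condition on a consequence of treatment, so the overall rates are the right comparison.
The causal difference is the pooled difference: 0.339 − 0.499 = -0.160.

-0.16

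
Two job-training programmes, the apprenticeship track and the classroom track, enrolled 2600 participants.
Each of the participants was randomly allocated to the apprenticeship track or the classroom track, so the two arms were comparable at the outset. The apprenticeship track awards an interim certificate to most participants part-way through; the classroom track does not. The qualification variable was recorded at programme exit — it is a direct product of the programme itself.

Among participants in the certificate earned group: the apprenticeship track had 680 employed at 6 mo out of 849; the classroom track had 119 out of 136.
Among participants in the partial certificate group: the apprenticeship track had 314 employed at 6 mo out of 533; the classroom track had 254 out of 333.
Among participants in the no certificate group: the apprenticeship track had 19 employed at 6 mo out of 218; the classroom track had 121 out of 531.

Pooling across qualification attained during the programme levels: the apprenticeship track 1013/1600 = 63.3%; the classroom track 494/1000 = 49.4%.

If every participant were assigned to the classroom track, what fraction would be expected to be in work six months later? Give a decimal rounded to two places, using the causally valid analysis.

0.49

The stratified and pooled comparisons disagree (the classroom track wins within each qualification attained during the programme; the apprenticeship track wins overall), so the answer turns on the causal role of qualification attained during the programme.
Qualification attained during the programme here is a post-treatment variable shaped by the programme; conditioning on it would introduce bias rather than remove it. The overall comparison is the causal one.
So P(outcome | do(the classroom track)) is just the pooled rate for the classroom track: 494/1000 = 0.494.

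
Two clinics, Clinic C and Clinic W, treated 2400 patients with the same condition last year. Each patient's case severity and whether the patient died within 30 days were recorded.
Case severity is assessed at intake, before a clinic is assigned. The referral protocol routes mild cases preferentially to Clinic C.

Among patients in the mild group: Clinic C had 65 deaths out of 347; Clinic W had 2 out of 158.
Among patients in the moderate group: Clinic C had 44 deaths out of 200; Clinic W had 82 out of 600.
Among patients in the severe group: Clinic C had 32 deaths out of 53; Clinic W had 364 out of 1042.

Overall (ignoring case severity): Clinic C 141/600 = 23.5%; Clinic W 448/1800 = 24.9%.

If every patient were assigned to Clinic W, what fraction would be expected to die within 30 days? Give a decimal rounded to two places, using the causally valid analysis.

The imbalance in case severity arose from how patients were allocated, not from anything the clinic did; and case severity independently affects the outcome. The pooled gap is confounded — condition on case severity.
Standardising Clinic W to the population case severity mix: 0.210·2/158 + 0.333·82/600 + 0.456·364/1042 = 0.208.

0.21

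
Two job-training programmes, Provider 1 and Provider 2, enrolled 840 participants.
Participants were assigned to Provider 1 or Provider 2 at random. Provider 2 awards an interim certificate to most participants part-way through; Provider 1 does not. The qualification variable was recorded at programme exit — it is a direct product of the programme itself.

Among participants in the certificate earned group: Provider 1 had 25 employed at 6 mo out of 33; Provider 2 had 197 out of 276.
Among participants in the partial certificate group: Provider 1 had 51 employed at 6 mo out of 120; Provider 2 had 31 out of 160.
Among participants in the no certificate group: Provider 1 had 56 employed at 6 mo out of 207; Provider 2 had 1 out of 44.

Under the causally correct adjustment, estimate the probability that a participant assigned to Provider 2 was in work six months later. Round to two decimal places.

0.48

The stratified and pooled comparisons disagree (Provider 1 wins within each qualification attained during the programme; Provider 2 wins overall), so the answer turns on the causal role of qualification attained during the programme.
The distribution of qualification attained during the programme is itself part of what the programme does — it is an intermediate outcome. Holding it fixed would remove that part of the effect; the total effect is the pooled difference.
So P(outcome | do(Provider 2)) is just the pooled rate for Provider 2: 229/480 = 0.477.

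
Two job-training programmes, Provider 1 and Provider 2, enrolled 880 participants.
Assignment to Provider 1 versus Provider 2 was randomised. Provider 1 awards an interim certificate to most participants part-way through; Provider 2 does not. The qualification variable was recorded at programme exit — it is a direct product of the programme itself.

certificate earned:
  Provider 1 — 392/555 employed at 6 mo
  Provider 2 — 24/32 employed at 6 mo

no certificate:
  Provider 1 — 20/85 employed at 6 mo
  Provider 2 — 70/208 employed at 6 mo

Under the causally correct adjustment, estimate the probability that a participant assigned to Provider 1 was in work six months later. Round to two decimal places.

0.64

Qualification attained during the programme is recorded after the programme and is itself shifted by it — it sits on the causal path from programme to outcome. Conditioning on a mediator would strip out part of the effect we want; the pooled comparison gives the total causal effect.
So P(outcome | do(Provider 1)) is just the pooled rate for Provider 1: 412/640 = 0.644.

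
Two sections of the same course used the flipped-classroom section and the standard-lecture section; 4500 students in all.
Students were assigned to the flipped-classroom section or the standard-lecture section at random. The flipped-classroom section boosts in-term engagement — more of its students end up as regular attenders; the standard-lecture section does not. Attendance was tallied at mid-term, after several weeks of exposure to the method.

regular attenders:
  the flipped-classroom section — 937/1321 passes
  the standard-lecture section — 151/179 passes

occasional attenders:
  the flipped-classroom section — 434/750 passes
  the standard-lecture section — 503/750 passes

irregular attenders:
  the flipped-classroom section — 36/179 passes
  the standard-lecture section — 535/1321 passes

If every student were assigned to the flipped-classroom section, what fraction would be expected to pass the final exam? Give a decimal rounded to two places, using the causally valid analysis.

0.63

the standard-lecture section is higher inside every mid-term attendance stratum but the flipped-classroom section is higher in aggregate. Whether to stratify depends on how mid-term attendance relates to the teaching method.
Mid-term attendance is downstream of the teaching method. One should not condition on a consequence of treatment, so the overall rates are the right comparison.
So P(outcome | do(the flipped-classroom section)) is just the pooled rate for the flipped-classroom section: 1407/2250 = 0.625.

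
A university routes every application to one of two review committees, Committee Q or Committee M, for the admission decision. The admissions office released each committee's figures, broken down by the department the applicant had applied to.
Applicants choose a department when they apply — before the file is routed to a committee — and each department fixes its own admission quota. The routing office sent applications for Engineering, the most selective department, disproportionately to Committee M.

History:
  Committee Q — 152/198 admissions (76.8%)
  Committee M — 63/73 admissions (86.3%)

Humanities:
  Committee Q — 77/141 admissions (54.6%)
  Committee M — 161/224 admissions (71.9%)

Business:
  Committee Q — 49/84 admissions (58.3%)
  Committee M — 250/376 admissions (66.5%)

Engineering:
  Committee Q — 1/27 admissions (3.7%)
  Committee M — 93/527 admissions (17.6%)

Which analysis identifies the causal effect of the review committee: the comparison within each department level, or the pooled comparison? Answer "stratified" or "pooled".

Since department is a pre-existing factor (not a product of the review committee) and it affects the outcome on its own, it is a confounder. The stratified rates, not the pooled rate, identify the causal effect.
Within each level — History: 76.8% vs 86.3%; Humanities: 54.6% vs 71.9%; Business: 58.3% vs 66.5%; Engineering: 3.7% vs 17.6% — Committee M is higher every time.

stratified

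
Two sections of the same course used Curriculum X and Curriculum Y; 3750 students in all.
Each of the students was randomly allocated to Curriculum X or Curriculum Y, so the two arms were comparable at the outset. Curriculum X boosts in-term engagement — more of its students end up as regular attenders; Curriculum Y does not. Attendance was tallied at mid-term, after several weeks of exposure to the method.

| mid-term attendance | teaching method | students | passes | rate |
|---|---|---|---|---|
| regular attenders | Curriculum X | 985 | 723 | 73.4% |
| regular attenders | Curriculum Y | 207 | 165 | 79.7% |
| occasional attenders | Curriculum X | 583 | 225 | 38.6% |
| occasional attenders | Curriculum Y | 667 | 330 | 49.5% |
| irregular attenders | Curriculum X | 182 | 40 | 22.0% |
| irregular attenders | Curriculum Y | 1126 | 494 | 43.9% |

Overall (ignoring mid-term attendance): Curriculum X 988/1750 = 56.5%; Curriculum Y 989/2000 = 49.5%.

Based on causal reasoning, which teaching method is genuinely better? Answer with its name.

Curriculum X

Within every mid-term attendance level Curriculum Y has the higher rate, yet pooled Curriculum X does — Simpson's reversal.
Because the teaching method influences mid-term attendance, mid-term attendance is a post-treatment mediator, not a confounder. Stratifying on it would bias the estimate; the causal effect is the crude pooled difference.
Pooled: Curriculum X 56.5% vs Curriculum Y 49.5%; Curriculum X is higher overall.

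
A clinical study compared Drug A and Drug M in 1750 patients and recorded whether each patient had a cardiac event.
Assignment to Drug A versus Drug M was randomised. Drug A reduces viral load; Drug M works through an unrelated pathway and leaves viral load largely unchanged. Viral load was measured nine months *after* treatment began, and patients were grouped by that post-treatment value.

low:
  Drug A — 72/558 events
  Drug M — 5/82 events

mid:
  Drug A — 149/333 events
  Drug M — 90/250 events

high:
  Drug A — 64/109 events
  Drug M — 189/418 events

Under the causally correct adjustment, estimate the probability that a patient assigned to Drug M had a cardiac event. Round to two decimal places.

Viral load is downstream of the drug. One should not condition on a consequence of treatment, so the overall rates are the right comparison.
So P(outcome | do(Drug M)) is just the pooled rate for Drug M: 284/750 = 0.379.

0.38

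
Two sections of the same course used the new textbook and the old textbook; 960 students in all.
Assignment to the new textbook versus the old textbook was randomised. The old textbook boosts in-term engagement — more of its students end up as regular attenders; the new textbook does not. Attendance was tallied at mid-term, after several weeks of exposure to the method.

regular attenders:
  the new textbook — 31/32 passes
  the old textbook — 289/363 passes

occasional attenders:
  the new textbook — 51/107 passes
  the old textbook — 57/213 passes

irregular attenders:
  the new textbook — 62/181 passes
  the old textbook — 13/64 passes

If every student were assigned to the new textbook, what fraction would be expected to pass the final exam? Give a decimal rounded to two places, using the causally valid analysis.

The stratified and pooled comparisons disagree (the new textbook wins within each mid-term attendance; the old textbook wins overall), so the answer turns on the causal role of mid-term attendance.
The distribution of mid-term attendance is itself part of what the teaching method does — it is an intermediate outcome. Holding it fixed would remove that part of the effect; the total effect is the pooled difference.
So P(outcome | do(the new textbook)) is just the pooled rate for the new textbook: 144/320 = 0.450.

0.45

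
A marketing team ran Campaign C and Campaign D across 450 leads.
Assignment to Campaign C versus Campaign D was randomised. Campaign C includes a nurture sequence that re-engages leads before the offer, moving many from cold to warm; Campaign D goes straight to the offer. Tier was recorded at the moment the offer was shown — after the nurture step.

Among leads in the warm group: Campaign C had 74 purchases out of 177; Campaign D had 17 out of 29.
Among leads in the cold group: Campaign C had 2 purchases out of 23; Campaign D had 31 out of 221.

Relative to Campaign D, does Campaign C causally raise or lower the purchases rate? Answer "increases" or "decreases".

increases

Engagement tier is recorded after the campaign and is itself shifted by it — it sits on the causal path from campaign to outcome. Conditioning on a mediator would strip out part of the effect we want; the pooled comparison gives the total causal effect.
Pooled: Campaign C 38.0% vs Campaign D 19.2%; Campaign C is higher overall.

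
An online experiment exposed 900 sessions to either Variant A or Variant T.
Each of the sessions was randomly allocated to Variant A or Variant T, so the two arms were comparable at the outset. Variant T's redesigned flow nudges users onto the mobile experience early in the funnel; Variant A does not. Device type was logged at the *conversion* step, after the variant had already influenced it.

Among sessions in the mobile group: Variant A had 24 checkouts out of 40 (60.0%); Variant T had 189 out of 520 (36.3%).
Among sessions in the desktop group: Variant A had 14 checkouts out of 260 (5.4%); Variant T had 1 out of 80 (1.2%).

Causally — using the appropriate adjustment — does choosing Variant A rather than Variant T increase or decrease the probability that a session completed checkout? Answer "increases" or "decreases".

decreases

Device type lies on the pathway variant → device type → outcome, so adjusting for it blocks the indirect effect. For the total causal effect of variant, use the unadjusted pooled rates.
Pooled: Variant A 12.7% vs Variant T 31.7%; Variant T is higher overall.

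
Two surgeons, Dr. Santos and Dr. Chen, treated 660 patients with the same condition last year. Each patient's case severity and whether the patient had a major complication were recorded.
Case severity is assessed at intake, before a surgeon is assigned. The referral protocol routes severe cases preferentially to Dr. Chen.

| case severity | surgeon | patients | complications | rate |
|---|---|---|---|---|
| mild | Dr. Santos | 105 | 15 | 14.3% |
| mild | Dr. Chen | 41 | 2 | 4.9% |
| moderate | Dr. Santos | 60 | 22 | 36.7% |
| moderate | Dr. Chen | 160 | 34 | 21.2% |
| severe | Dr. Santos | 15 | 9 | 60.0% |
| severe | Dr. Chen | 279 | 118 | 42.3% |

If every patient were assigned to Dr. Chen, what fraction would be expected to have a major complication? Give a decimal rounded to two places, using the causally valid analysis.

The stratified and pooled comparisons disagree (Dr. Chen wins within each case severity; Dr. Santos wins overall), so the answer turns on the causal role of case severity.
Since case severity is a pre-existing factor (not a product of the surgeon) and it affects the outcome on its own, it is a confounder. The stratified rates, not the pooled rate, identify the causal effect.
Standardising Dr. Chen to the population case severity mix: 0.221·2/41 + 0.333·34/160 + 0.445·118/279 = 0.270.

0.27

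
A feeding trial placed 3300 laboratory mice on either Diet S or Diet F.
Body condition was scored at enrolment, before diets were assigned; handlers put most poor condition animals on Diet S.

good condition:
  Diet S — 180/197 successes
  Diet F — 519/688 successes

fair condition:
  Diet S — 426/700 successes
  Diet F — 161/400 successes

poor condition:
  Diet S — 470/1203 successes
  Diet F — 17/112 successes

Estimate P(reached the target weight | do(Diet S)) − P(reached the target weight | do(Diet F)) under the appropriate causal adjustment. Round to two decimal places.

Starting body condition satisfies the back-door criterion: it is not a descendant of the diet, and it blocks the spurious path from diet to outcome. Adjusting for it (i.e., using the within-starting body condition rates) gives the causal effect.
Adjusting over the population distribution of starting body condition: 0.268·(0.914−0.754) + 0.333·(0.609−0.403) + 0.398·(0.391−0.152) = +0.207.

+0.21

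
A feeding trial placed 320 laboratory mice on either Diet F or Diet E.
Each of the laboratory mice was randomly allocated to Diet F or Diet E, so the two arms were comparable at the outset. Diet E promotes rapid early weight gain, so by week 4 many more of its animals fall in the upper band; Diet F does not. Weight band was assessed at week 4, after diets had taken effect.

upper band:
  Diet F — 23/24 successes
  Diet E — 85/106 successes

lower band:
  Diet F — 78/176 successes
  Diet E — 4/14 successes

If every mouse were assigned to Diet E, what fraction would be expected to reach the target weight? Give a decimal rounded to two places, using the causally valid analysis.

0.74

Week-4 weight band here is a post-treatment variable shaped by the diet; conditioning on it would introduce bias rather than remove it. The overall comparison is the causal one.
So P(outcome | do(Diet E)) is just the pooled rate for Diet E: 89/120 = 0.742.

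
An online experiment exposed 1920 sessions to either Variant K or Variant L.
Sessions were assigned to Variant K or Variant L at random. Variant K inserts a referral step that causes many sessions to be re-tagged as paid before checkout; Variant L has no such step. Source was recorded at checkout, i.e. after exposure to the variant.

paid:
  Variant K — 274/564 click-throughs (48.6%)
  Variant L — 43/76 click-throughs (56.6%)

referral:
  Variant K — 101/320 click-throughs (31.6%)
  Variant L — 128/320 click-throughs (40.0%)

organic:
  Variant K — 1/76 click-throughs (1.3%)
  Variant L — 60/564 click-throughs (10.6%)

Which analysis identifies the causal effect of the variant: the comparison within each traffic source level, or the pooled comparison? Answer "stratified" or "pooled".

Traffic source lies on the pathway variant → traffic source → outcome, so adjusting for it blocks the indirect effect. For the total causal effect of variant, use the unadjusted pooled rates.
Pooled: Variant K 39.2% vs Variant L 24.1%; Variant K is higher overall.

pooled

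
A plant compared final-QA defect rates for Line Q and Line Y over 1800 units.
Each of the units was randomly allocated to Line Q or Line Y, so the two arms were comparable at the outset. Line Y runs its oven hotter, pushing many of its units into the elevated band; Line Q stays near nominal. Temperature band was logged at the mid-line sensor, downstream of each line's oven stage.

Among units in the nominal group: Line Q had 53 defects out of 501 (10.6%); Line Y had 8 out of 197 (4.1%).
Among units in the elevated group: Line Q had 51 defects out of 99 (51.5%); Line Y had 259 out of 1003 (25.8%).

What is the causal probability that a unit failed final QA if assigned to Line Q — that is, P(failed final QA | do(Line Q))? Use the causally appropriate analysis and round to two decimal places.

Stratifying would compare lines among units the lines themselves sorted into in-process temperature band groups — a form of selection on an intermediate. The unconditioned pooled rates give the total causal effect.
So P(outcome | do(Line Q)) is just the pooled rate for Line Q: 104/600 = 0.173.

0.17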